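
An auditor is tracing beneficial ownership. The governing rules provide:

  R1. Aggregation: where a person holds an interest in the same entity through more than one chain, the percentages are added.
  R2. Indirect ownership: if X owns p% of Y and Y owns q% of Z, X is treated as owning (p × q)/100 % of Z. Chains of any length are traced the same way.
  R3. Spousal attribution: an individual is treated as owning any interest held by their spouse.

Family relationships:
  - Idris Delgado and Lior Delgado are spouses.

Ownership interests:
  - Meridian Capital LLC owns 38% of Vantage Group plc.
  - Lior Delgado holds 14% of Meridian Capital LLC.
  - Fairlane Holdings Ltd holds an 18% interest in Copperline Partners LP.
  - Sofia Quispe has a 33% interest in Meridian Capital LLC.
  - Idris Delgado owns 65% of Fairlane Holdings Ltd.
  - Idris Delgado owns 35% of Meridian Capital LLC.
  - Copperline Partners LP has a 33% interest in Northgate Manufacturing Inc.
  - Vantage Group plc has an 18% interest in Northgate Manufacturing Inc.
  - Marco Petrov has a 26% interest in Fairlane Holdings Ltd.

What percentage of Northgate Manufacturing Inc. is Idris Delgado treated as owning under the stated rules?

By spousal attribution (R3), Idris Delgado is treated as also owning Lior Delgado's interest in Meridian Capital LLC, giving 35% + 14% = 49%.
Chain via Fairlane Holdings Ltd → Copperline Partners LP (R2): 65% × 18% × 33% = 3.861% of Northgate Manufacturing Inc.
Chain via Meridian Capital LLC → Vantage Group plc (R2): 49% × 38% × 18% = 3.3516% of Northgate Manufacturing Inc.
Aggregating (R1): 3.861% + 3.3516% = 7.2126%.

7.2126%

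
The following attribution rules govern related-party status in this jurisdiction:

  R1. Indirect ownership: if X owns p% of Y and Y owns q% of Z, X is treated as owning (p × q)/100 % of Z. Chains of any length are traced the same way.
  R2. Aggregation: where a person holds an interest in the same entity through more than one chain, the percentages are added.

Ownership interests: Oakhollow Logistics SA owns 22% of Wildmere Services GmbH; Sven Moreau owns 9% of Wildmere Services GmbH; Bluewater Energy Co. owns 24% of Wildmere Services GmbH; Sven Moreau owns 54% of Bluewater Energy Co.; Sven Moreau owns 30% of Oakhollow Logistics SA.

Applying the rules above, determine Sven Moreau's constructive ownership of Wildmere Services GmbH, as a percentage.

28.56%

Chain via Oakhollow Logistics SA (R1): 30% × 22% = 6.6% of Wildmere Services GmbH.
Chain via Bluewater Energy Co. (R1): 54% × 24% = 12.96% of Wildmere Services GmbH.
Direct interest in Wildmere Services GmbH: 9%.
Aggregating (R2): 6.6% + 12.96% + 9% = 28.56%.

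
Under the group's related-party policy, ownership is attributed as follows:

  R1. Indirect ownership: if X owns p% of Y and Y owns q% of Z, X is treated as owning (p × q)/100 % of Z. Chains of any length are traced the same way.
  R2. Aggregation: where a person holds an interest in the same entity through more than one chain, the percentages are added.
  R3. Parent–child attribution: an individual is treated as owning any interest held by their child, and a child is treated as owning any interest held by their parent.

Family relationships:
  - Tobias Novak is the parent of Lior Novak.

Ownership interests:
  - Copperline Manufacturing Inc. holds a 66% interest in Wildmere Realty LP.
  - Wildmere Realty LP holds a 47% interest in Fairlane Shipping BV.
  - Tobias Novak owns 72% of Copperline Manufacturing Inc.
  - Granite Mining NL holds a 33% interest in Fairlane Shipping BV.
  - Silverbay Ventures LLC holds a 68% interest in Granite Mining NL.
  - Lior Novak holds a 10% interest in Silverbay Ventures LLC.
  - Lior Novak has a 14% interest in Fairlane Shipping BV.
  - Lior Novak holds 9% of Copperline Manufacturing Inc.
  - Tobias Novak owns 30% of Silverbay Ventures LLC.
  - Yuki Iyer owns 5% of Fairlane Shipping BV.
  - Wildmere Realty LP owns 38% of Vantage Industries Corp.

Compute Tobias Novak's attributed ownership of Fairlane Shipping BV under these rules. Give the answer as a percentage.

48.1022%

By parent–child attribution (R3), Tobias Novak is treated as also owning Lior Novak's interest in Silverbay Ventures LLC, giving 30% + 10% = 40%.
By parent–child attribution (R3), Tobias Novak is treated as also owning Lior Novak's interest in Copperline Manufacturing Inc, giving 72% + 9% = 81%.
By parent–child attribution (R3), Tobias Novak is treated as owning Lior Novak's 14% interest in Fairlane Shipping BV.
Chain via Silverbay Ventures LLC → Granite Mining NL (R1): 40% × 68% × 33% = 8.976% of Fairlane Shipping BV.
Chain via Copperline Manufacturing Inc. → Wildmere Realty LP (R1): 81% × 66% × 47% = 25.1262% of Fairlane Shipping BV.
Direct interest in Fairlane Shipping BV: 14%.
Aggregating (R2): 8.976% + 25.1262% + 14% = 48.1022%.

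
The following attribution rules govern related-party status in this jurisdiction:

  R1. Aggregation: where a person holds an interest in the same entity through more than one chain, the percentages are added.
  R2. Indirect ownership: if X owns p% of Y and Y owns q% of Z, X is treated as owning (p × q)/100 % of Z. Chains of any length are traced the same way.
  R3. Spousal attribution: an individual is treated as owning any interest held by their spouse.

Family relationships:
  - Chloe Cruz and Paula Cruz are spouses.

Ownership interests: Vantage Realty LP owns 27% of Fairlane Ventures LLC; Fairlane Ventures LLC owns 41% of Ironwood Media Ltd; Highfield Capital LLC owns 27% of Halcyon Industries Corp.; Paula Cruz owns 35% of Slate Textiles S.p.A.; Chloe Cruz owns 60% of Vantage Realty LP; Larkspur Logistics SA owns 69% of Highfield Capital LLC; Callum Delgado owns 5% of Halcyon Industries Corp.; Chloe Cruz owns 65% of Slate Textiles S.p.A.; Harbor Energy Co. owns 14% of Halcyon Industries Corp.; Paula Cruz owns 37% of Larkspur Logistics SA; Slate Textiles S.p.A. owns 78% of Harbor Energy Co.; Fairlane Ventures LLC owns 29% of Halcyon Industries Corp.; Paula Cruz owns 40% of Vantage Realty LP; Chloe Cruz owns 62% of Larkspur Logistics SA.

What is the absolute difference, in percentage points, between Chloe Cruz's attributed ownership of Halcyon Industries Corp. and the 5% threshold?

32.1937

By spousal attribution (R3), Chloe Cruz is treated as also owning Paula Cruz's interest in Vantage Realty LP, giving 60% + 40% = 100%.
By spousal attribution (R3), Chloe Cruz is treated as also owning Paula Cruz's interest in Slate Textiles S.p.A, giving 65% + 35% = 100%.
By spousal attribution (R3), Chloe Cruz is treated as also owning Paula Cruz's interest in Larkspur Logistics SA, giving 62% + 37% = 99%.
Chain via Vantage Realty LP → Fairlane Ventures LLC (R2): 100% × 27% × 29% = 7.83% of Halcyon Industries Corp.
Chain via Slate Textiles S.p.A. → Harbor Energy Co. (R2): 100% × 78% × 14% = 10.92% of Halcyon Industries Corp.
Chain via Larkspur Logistics SA → Highfield Capital LLC (R2): 99% × 69% × 27% = 18.4437% of Halcyon Industries Corp.
Aggregating (R1): 7.83% + 10.92% + 18.4437% = 37.1937%.
37.1937% exceeds the 5% threshold by 32.1937 percentage points.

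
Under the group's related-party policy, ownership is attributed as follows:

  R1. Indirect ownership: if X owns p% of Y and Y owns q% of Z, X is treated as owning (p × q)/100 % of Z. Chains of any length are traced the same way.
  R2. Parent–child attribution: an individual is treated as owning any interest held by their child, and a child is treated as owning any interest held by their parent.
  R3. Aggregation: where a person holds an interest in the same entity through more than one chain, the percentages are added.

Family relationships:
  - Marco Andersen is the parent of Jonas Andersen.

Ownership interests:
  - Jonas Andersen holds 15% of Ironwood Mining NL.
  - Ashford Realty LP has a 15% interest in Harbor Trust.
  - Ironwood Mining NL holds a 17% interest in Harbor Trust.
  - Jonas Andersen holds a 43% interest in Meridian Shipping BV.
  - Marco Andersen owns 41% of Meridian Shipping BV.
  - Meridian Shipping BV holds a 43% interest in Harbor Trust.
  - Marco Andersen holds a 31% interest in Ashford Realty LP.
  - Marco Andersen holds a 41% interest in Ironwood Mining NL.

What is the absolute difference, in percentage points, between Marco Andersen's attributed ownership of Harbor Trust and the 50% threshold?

0.29

By parent–child attribution (R2), Marco Andersen is treated as also owning Jonas Andersen's interest in Ironwood Mining NL, giving 41% + 15% = 56%.
By parent–child attribution (R2), Marco Andersen is treated as also owning Jonas Andersen's interest in Meridian Shipping BV, giving 41% + 43% = 84%.
Chain via Ashford Realty LP (R1): 31% × 15% = 4.65% of Harbor Trust.
Chain via Ironwood Mining NL (R1): 56% × 17% = 9.52% of Harbor Trust.
Chain via Meridian Shipping BV (R1): 84% × 43% = 36.12% of Harbor Trust.
Aggregating (R3): 4.65% + 9.52% + 36.12% = 50.29%.
50.29% exceeds the 50% threshold by 0.29 percentage points.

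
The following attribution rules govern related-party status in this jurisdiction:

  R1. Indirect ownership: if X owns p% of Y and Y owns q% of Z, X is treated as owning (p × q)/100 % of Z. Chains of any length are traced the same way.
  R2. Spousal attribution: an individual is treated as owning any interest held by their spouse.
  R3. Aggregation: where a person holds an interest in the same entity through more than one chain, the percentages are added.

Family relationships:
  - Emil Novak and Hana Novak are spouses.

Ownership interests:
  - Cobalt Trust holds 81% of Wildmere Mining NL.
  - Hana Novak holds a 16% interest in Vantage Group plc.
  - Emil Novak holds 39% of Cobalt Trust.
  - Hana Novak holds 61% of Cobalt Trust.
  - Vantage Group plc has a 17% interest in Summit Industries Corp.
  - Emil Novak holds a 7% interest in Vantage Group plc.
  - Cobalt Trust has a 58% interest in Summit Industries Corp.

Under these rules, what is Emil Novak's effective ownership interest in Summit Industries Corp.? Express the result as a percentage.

61.91%

By spousal attribution (R2), Emil Novak is treated as also owning Hana Novak's interest in Vantage Group plc, giving 7% + 16% = 23%.
By spousal attribution (R2), Emil Novak is treated as also owning Hana Novak's interest in Cobalt Trust, giving 39% + 61% = 100%.
Chain via Vantage Group plc (R1): 23% × 17% = 3.91% of Summit Industries Corp.
Chain via Cobalt Trust (R1): 100% × 58% = 58% of Summit Industries Corp.
Aggregating (R3): 3.91% + 58% = 61.91%.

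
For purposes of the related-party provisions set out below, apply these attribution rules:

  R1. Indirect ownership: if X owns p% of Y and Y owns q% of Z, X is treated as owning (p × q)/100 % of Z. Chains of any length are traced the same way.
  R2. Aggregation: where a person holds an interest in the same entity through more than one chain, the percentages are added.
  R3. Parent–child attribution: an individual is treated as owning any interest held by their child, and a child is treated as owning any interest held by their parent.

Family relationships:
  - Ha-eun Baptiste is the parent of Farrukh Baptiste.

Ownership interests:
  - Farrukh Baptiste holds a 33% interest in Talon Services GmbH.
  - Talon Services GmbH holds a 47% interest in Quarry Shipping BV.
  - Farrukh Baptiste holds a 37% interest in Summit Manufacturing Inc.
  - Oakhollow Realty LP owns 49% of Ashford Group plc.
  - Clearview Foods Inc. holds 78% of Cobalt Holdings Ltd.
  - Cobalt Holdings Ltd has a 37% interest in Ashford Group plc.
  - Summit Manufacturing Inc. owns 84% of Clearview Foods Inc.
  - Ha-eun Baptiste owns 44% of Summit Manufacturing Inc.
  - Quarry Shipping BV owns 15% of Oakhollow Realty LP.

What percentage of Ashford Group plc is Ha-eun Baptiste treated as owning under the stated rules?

By parent–child attribution (R3), Ha-eun Baptiste is treated as also owning Farrukh Baptiste's interest in Summit Manufacturing Inc, giving 44% + 37% = 81%.
By parent–child attribution (R3), Ha-eun Baptiste is treated as owning Farrukh Baptiste's 33% interest in Talon Services GmbH.
Chain via Summit Manufacturing Inc. → Clearview Foods Inc. → Cobalt Holdings Ltd (R1): 81% × 84% × 78% × 37% = 19.636344% of Ashford Group plc.
Chain via Talon Services GmbH → Quarry Shipping BV → Oakhollow Realty LP (R1): 33% × 47% × 15% × 49% = 1.139985% of Ashford Group plc.
Aggregating (R2): 19.636344% + 1.139985% = 20.776329%.

20.776329%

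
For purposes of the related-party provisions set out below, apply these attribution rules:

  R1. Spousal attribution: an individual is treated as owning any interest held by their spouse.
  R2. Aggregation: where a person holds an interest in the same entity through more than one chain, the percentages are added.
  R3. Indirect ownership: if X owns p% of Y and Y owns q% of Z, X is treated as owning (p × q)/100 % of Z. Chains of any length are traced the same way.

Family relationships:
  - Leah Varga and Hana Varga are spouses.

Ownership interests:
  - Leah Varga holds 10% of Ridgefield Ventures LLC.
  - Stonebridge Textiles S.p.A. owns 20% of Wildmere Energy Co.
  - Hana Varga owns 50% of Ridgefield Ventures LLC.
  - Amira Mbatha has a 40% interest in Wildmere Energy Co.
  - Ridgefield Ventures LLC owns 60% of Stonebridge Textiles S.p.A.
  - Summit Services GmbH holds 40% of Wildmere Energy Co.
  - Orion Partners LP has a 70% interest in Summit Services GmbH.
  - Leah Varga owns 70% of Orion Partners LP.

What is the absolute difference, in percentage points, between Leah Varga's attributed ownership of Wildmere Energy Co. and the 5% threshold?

21.8

By spousal attribution (R1), Leah Varga is treated as also owning Hana Varga's interest in Ridgefield Ventures LLC, giving 10% + 50% = 60%.
Chain via Orion Partners LP → Summit Services GmbH (R3): 70% × 70% × 40% = 19.6% of Wildmere Energy Co.
Chain via Ridgefield Ventures LLC → Stonebridge Textiles S.p.A. (R3): 60% × 60% × 20% = 7.2% of Wildmere Energy Co.
Aggregating (R2): 19.6% + 7.2% = 26.8%.
26.8% exceeds the 5% threshold by 21.8 percentage points.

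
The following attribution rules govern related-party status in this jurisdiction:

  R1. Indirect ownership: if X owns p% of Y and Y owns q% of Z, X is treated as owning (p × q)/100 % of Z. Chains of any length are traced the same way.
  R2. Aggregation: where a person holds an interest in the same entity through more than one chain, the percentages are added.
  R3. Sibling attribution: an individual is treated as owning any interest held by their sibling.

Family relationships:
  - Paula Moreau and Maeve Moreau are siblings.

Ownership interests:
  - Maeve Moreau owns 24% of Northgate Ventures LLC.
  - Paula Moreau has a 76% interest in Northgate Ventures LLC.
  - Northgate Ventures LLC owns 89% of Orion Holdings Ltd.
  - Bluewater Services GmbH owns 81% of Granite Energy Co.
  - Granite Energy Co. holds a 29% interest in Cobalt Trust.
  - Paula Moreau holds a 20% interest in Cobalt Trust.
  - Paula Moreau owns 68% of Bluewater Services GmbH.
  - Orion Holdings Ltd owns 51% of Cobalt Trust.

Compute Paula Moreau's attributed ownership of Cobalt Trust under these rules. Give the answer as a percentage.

By sibling attribution (R3), Paula Moreau is treated as also owning Maeve Moreau's interest in Northgate Ventures LLC, giving 76% + 24% = 100%.
Chain via Bluewater Services GmbH → Granite Energy Co. (R1): 68% × 81% × 29% = 15.9732% of Cobalt Trust.
Chain via Northgate Ventures LLC → Orion Holdings Ltd (R1): 100% × 89% × 51% = 45.39% of Cobalt Trust.
Direct interest in Cobalt Trust: 20%.
Aggregating (R2): 15.9732% + 45.39% + 20% = 81.3632%.

81.3632%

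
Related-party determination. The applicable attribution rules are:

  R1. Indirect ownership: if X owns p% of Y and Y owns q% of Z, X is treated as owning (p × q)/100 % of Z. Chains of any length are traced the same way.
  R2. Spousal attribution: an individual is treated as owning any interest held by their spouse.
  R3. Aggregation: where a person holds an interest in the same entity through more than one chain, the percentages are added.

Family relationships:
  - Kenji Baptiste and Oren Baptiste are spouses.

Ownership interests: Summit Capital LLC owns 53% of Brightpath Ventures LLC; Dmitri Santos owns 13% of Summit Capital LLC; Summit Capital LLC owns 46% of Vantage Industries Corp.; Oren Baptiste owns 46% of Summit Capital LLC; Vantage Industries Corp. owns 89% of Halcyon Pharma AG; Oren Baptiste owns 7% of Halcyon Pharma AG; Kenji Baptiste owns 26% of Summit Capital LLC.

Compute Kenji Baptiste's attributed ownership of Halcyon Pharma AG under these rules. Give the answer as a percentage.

36.4768%

By spousal attribution (R2), Kenji Baptiste is treated as also owning Oren Baptiste's interest in Summit Capital LLC, giving 26% + 46% = 72%.
By spousal attribution (R2), Kenji Baptiste is treated as owning Oren Baptiste's 7% interest in Halcyon Pharma AG.
Chain via Summit Capital LLC → Vantage Industries Corp. (R1): 72% × 46% × 89% = 29.4768% of Halcyon Pharma AG.
Direct interest in Halcyon Pharma AG: 7%.
Aggregating (R3): 29.4768% + 7% = 36.4768%.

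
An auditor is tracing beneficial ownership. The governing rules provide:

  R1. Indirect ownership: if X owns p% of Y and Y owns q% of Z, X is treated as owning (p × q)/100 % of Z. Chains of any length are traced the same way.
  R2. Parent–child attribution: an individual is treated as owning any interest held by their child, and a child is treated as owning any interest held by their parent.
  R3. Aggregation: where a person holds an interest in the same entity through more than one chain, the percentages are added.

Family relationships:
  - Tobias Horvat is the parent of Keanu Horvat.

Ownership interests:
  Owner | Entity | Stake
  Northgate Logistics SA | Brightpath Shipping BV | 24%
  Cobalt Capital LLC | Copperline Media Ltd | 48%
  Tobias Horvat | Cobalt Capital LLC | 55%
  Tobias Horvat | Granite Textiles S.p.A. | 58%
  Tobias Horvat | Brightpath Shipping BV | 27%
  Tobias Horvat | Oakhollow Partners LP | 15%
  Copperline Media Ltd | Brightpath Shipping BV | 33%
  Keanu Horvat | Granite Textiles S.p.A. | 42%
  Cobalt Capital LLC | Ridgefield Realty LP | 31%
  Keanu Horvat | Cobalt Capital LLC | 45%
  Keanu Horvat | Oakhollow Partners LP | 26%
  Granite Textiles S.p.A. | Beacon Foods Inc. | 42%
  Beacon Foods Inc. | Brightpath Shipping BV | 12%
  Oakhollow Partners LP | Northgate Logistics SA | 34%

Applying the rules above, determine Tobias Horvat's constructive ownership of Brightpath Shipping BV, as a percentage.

51.2256%

By parent–child attribution (R2), Tobias Horvat is treated as also owning Keanu Horvat's interest in Granite Textiles S.p.A, giving 58% + 42% = 100%.
By parent–child attribution (R2), Tobias Horvat is treated as also owning Keanu Horvat's interest in Oakhollow Partners LP, giving 15% + 26% = 41%.
By parent–child attribution (R2), Tobias Horvat is treated as also owning Keanu Horvat's interest in Cobalt Capital LLC, giving 55% + 45% = 100%.
Chain via Granite Textiles S.p.A. → Beacon Foods Inc. (R1): 100% × 42% × 12% = 5.04% of Brightpath Shipping BV.
Chain via Oakhollow Partners LP → Northgate Logistics SA (R1): 41% × 34% × 24% = 3.3456% of Brightpath Shipping BV.
Chain via Cobalt Capital LLC → Copperline Media Ltd (R1): 100% × 48% × 33% = 15.84% of Brightpath Shipping BV.
Direct interest in Brightpath Shipping BV: 27%.
Aggregating (R3): 5.04% + 3.3456% + 15.84% + 27% = 51.2256%.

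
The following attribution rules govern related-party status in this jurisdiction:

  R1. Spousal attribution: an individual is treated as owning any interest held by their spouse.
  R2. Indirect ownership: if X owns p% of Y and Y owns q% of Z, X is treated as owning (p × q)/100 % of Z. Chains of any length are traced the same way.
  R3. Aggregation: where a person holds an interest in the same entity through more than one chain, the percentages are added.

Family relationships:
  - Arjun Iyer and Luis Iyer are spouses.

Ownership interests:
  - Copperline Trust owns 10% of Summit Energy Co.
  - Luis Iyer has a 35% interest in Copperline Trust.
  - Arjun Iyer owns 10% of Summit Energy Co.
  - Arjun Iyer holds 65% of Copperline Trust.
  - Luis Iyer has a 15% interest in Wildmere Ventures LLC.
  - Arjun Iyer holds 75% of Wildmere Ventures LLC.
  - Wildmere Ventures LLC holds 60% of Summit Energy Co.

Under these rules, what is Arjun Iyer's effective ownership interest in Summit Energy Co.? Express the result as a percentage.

74%

By spousal attribution (R1), Arjun Iyer is treated as also owning Luis Iyer's interest in Wildmere Ventures LLC, giving 75% + 15% = 90%.
By spousal attribution (R1), Arjun Iyer is treated as also owning Luis Iyer's interest in Copperline Trust, giving 65% + 35% = 100%.
Chain via Wildmere Ventures LLC (R2): 90% × 60% = 54% of Summit Energy Co.
Chain via Copperline Trust (R2): 100% × 10% = 10% of Summit Energy Co.
Direct interest in Summit Energy Co: 10%.
Aggregating (R3): 54% + 10% + 10% = 74%.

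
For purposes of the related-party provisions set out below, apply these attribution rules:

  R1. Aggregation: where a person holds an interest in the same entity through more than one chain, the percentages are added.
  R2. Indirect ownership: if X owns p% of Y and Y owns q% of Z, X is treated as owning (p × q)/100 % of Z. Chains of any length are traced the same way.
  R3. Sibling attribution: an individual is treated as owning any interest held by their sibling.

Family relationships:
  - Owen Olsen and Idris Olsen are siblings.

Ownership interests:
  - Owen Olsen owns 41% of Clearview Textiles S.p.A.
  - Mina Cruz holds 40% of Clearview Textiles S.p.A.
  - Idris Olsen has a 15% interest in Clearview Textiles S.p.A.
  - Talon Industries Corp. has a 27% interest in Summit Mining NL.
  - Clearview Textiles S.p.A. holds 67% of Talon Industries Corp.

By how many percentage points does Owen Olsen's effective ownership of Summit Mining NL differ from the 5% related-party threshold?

5.1304

By sibling attribution (R3), Owen Olsen is treated as also owning Idris Olsen's interest in Clearview Textiles S.p.A, giving 41% + 15% = 56%.
Chain via Clearview Textiles S.p.A. → Talon Industries Corp. (R2): 56% × 67% × 27% = 10.1304% of Summit Mining NL.
10.1304% exceeds the 5% threshold by 5.1304 percentage points.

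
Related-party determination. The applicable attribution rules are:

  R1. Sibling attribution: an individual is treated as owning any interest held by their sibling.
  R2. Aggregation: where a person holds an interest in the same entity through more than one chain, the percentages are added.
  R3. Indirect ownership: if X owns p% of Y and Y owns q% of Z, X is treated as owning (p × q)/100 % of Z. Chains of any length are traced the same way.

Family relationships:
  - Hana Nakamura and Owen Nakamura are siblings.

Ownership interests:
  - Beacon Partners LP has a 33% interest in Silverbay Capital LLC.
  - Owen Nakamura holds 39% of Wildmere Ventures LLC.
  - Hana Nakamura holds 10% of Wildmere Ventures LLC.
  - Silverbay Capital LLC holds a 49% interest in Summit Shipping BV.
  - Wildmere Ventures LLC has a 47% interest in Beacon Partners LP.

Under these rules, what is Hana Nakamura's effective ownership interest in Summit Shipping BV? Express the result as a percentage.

3.723951%

By sibling attribution (R1), Hana Nakamura is treated as also owning Owen Nakamura's interest in Wildmere Ventures LLC, giving 10% + 39% = 49%.
Chain via Wildmere Ventures LLC → Beacon Partners LP → Silverbay Capital LLC (R3): 49% × 47% × 33% × 49% = 3.723951% of Summit Shipping BV.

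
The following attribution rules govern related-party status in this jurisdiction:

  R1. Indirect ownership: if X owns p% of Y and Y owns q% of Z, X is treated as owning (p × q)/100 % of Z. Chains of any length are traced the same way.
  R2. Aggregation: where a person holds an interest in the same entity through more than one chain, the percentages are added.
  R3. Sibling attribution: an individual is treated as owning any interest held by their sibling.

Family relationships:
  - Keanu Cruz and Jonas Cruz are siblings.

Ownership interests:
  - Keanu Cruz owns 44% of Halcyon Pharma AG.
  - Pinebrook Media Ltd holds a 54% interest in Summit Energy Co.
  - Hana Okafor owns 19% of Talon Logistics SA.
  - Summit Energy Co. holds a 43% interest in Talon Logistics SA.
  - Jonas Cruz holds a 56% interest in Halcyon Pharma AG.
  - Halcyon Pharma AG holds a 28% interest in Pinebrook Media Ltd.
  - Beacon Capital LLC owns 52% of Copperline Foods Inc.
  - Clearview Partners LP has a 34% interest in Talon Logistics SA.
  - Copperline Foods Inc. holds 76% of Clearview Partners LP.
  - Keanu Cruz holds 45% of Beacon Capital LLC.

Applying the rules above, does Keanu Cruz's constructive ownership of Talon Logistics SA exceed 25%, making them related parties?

No

By sibling attribution (R3), Keanu Cruz is treated as also owning Jonas Cruz's interest in Halcyon Pharma AG, giving 44% + 56% = 100%.
Chain via Beacon Capital LLC → Copperline Foods Inc. → Clearview Partners LP (R1): 45% × 52% × 76% × 34% = 6.04656% of Talon Logistics SA.
Chain via Halcyon Pharma AG → Pinebrook Media Ltd → Summit Energy Co. (R1): 100% × 28% × 54% × 43% = 6.5016% of Talon Logistics SA.
Aggregating (R2): 6.04656% + 6.5016% = 12.54816%.
12.54816% does not exceed the 25% threshold, so Keanu is not a related party to Talon Logistics SA.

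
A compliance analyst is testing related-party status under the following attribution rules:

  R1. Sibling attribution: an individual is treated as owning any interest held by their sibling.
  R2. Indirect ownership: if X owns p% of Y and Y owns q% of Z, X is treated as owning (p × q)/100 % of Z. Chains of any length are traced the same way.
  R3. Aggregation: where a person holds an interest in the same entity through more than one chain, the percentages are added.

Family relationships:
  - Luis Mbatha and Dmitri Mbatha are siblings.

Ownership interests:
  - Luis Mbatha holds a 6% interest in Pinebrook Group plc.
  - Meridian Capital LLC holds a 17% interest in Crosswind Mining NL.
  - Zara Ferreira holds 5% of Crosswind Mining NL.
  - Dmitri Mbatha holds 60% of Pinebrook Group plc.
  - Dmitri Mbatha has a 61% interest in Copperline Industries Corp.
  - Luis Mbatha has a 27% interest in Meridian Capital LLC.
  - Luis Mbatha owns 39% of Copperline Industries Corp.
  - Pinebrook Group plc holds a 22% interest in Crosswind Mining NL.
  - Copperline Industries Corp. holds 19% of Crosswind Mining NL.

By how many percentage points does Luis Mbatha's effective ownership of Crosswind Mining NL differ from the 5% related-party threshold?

33.11

By sibling attribution (R1), Luis Mbatha is treated as also owning Dmitri Mbatha's interest in Pinebrook Group plc, giving 6% + 60% = 66%.
By sibling attribution (R1), Luis Mbatha is treated as also owning Dmitri Mbatha's interest in Copperline Industries Corp, giving 39% + 61% = 100%.
Chain via Meridian Capital LLC (R2): 27% × 17% = 4.59% of Crosswind Mining NL.
Chain via Pinebrook Group plc (R2): 66% × 22% = 14.52% of Crosswind Mining NL.
Chain via Copperline Industries Corp. (R2): 100% × 19% = 19% of Crosswind Mining NL.
Aggregating (R3): 4.59% + 14.52% + 19% = 38.11%.
38.11% exceeds the 5% threshold by 33.11 percentage points.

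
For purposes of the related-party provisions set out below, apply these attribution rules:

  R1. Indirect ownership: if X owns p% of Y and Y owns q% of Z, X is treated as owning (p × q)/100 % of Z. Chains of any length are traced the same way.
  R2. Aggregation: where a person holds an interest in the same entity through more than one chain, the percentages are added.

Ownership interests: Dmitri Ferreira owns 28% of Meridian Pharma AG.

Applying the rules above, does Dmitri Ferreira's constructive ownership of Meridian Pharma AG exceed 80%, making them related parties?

Direct interest in Meridian Pharma AG: 28%.
28% does not exceed the 80% threshold, so Dmitri is not a related party to Meridian Pharma AG.

No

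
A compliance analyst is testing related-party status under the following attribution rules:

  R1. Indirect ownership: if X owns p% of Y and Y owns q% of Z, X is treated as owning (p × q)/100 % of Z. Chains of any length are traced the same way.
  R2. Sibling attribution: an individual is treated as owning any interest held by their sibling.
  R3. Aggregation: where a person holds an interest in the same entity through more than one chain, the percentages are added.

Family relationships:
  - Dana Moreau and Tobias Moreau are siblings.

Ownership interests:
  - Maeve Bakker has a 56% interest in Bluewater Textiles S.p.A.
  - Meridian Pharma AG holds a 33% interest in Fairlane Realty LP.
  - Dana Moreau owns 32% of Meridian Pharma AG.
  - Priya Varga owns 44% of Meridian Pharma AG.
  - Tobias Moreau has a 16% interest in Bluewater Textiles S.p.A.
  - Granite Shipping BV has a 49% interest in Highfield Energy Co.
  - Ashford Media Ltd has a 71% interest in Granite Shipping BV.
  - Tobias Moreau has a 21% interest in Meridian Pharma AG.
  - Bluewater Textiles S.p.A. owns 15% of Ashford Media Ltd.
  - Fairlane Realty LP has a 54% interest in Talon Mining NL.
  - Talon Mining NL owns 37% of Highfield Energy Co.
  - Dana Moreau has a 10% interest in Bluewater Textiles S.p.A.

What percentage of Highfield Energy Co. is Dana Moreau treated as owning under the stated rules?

By sibling attribution (R2), Dana Moreau is treated as also owning Tobias Moreau's interest in Bluewater Textiles S.p.A, giving 10% + 16% = 26%.
By sibling attribution (R2), Dana Moreau is treated as also owning Tobias Moreau's interest in Meridian Pharma AG, giving 32% + 21% = 53%.
Chain via Bluewater Textiles S.p.A. → Ashford Media Ltd → Granite Shipping BV (R1): 26% × 15% × 71% × 49% = 1.35681% of Highfield Energy Co.
Chain via Meridian Pharma AG → Fairlane Realty LP → Talon Mining NL (R1): 53% × 33% × 54% × 37% = 3.494502% of Highfield Energy Co.
Aggregating (R3): 1.35681% + 3.494502% = 4.851312%.

4.851312%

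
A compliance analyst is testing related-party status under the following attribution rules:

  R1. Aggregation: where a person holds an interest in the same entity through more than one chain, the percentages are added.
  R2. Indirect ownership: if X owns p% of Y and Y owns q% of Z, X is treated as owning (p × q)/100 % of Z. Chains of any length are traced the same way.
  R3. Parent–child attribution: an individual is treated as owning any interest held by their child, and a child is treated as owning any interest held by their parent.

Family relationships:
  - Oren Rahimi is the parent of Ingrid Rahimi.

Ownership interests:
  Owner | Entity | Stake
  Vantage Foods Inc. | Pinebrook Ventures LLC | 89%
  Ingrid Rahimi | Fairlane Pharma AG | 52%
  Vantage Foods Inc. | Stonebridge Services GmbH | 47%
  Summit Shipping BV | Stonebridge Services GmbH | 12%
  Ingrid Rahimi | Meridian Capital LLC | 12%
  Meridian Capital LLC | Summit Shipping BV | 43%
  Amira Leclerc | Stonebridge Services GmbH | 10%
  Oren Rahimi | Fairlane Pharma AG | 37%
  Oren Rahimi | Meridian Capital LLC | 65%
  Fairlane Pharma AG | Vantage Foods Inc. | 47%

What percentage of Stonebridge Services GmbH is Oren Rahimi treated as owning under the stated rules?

23.6333%

By parent–child attribution (R3), Oren Rahimi is treated as also owning Ingrid Rahimi's interest in Meridian Capital LLC, giving 65% + 12% = 77%.
By parent–child attribution (R3), Oren Rahimi is treated as also owning Ingrid Rahimi's interest in Fairlane Pharma AG, giving 37% + 52% = 89%.
Chain via Meridian Capital LLC → Summit Shipping BV (R2): 77% × 43% × 12% = 3.9732% of Stonebridge Services GmbH.
Chain via Fairlane Pharma AG → Vantage Foods Inc. (R2): 89% × 47% × 47% = 19.6601% of Stonebridge Services GmbH.
Aggregating (R1): 3.9732% + 19.6601% = 23.6333%.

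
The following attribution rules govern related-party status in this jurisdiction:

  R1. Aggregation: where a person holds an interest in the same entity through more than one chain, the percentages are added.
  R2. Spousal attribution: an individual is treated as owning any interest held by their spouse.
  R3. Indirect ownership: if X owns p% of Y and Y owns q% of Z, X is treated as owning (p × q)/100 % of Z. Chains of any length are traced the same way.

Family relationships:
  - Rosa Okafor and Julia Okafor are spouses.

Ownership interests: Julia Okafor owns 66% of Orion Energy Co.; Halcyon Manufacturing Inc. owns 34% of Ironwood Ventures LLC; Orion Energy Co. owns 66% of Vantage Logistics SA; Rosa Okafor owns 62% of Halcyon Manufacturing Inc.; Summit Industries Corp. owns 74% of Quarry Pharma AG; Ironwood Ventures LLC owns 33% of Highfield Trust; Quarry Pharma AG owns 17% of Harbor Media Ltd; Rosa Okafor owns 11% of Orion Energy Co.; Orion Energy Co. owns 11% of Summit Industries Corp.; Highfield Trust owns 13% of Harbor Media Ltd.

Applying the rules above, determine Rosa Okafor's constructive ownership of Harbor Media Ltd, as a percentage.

1.969858%

By spousal attribution (R2), Rosa Okafor is treated as also owning Julia Okafor's interest in Orion Energy Co, giving 11% + 66% = 77%.
Chain via Orion Energy Co. → Summit Industries Corp. → Quarry Pharma AG (R3): 77% × 11% × 74% × 17% = 1.065526% of Harbor Media Ltd.
Chain via Halcyon Manufacturing Inc. → Ironwood Ventures LLC → Highfield Trust (R3): 62% × 34% × 33% × 13% = 0.904332% of Harbor Media Ltd.
Aggregating (R1): 1.065526% + 0.904332% = 1.969858%.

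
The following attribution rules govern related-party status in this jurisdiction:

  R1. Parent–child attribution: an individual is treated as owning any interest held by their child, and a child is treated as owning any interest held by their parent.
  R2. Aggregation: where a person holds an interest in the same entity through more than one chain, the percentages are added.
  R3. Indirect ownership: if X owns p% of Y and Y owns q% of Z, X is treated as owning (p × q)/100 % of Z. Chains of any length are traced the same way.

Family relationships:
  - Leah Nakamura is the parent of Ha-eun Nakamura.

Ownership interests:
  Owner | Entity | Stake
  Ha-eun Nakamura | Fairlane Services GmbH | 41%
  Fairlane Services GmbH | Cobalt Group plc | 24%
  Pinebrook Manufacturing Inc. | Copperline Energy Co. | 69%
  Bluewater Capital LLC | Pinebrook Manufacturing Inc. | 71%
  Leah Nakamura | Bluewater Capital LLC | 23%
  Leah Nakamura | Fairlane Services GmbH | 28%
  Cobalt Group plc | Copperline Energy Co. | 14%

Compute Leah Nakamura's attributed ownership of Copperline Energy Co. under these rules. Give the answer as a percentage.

13.5861%

By parent–child attribution (R1), Leah Nakamura is treated as also owning Ha-eun Nakamura's interest in Fairlane Services GmbH, giving 28% + 41% = 69%.
Chain via Fairlane Services GmbH → Cobalt Group plc (R3): 69% × 24% × 14% = 2.3184% of Copperline Energy Co.
Chain via Bluewater Capital LLC → Pinebrook Manufacturing Inc. (R3): 23% × 71% × 69% = 11.2677% of Copperline Energy Co.
Aggregating (R2): 2.3184% + 11.2677% = 13.5861%.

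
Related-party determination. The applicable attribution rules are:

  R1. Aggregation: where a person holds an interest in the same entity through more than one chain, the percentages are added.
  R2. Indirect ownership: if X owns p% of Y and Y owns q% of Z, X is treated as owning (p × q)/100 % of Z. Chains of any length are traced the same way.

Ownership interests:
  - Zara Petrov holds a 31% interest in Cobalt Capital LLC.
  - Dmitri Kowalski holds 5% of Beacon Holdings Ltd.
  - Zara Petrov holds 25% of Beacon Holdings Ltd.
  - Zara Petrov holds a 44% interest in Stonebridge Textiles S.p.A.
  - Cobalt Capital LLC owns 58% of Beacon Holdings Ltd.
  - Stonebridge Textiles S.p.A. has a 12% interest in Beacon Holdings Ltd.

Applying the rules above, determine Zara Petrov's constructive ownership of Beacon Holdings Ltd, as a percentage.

48.26%

Chain via Stonebridge Textiles S.p.A. (R2): 44% × 12% = 5.28% of Beacon Holdings Ltd.
Chain via Cobalt Capital LLC (R2): 31% × 58% = 17.98% of Beacon Holdings Ltd.
Direct interest in Beacon Holdings Ltd: 25%.
Aggregating (R1): 5.28% + 17.98% + 25% = 48.26%.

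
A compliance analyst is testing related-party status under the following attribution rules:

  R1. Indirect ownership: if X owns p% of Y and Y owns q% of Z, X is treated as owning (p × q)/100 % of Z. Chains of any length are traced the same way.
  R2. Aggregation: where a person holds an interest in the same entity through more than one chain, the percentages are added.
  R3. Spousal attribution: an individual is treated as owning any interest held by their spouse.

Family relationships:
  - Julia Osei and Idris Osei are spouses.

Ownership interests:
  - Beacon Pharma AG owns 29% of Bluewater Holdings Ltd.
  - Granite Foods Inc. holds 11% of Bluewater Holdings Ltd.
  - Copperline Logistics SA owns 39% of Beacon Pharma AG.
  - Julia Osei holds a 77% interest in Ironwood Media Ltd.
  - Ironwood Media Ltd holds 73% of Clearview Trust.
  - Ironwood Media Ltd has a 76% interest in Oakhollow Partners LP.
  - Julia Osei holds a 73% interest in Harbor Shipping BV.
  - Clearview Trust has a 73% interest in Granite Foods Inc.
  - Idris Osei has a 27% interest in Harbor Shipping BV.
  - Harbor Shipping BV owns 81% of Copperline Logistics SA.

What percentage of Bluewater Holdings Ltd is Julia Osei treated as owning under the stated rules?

By spousal attribution (R3), Julia Osei is treated as also owning Idris Osei's interest in Harbor Shipping BV, giving 73% + 27% = 100%.
Chain via Ironwood Media Ltd → Clearview Trust → Granite Foods Inc. (R1): 77% × 73% × 73% × 11% = 4.513663% of Bluewater Holdings Ltd.
Chain via Harbor Shipping BV → Copperline Logistics SA → Beacon Pharma AG (R1): 100% × 81% × 39% × 29% = 9.1611% of Bluewater Holdings Ltd.
Aggregating (R2): 4.513663% + 9.1611% = 13.674763%.

13.674763%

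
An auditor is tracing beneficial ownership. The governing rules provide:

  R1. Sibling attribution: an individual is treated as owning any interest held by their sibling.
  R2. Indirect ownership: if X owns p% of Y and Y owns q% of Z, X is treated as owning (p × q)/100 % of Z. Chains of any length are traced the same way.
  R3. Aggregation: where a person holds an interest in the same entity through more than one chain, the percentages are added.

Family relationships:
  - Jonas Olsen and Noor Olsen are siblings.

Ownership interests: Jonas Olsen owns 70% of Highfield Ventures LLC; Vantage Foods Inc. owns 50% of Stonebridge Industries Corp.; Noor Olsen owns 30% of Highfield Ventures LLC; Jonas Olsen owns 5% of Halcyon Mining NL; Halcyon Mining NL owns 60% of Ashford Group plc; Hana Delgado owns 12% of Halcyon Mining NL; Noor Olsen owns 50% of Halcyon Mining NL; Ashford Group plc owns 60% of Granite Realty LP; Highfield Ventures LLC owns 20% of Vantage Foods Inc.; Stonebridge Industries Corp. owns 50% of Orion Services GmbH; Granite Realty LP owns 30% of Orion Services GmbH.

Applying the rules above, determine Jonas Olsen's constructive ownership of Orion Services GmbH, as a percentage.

10.94%

By sibling attribution (R1), Jonas Olsen is treated as also owning Noor Olsen's interest in Halcyon Mining NL, giving 5% + 50% = 55%.
By sibling attribution (R1), Jonas Olsen is treated as also owning Noor Olsen's interest in Highfield Ventures LLC, giving 70% + 30% = 100%.
Chain via Halcyon Mining NL → Ashford Group plc → Granite Realty LP (R2): 55% × 60% × 60% × 30% = 5.94% of Orion Services GmbH.
Chain via Highfield Ventures LLC → Vantage Foods Inc. → Stonebridge Industries Corp. (R2): 100% × 20% × 50% × 50% = 5% of Orion Services GmbH.
Aggregating (R3): 5.94% + 5% = 10.94%.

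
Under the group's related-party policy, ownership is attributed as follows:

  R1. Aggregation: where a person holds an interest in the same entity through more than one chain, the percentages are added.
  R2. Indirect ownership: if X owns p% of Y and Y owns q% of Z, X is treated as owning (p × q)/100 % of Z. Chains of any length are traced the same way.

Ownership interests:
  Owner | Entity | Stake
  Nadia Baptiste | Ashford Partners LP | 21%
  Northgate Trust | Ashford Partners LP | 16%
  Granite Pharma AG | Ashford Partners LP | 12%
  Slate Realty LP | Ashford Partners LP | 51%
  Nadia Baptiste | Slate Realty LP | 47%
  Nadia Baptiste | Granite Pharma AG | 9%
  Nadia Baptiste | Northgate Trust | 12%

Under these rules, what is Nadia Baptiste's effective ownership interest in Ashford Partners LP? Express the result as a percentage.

Chain via Northgate Trust (R2): 12% × 16% = 1.92% of Ashford Partners LP.
Chain via Slate Realty LP (R2): 47% × 51% = 23.97% of Ashford Partners LP.
Chain via Granite Pharma AG (R2): 9% × 12% = 1.08% of Ashford Partners LP.
Direct interest in Ashford Partners LP: 21%.
Aggregating (R1): 1.92% + 23.97% + 1.08% + 21% = 47.97%.

47.97%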